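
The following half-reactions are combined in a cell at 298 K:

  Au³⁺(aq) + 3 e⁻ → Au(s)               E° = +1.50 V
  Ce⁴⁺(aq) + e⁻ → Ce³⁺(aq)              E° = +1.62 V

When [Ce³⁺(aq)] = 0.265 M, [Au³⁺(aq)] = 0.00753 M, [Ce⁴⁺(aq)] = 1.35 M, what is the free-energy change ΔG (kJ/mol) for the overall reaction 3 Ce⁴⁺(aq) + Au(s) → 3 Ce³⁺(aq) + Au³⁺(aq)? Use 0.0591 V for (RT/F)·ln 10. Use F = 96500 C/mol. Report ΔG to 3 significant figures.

With Ce⁴⁺/Ce³⁺ reduced at the cathode, E°cell = +1.62 − (+1.50) = +0.12 V and n = 3.
Q = ([Ce³⁺(aq)]^3·[Au³⁺(aq)]) / [Ce⁴⁺(aq)]^3 = 5.7×10^−5, so log Q = −4.244 and E = +0.12 − (0.0591/3)(−4.244) = +0.2036 V.
Finally ΔG = −nFE = −(3)(96500 C/mol)(+0.2036 V) = −58.9 kJ/mol.

−58.9 kJ/mol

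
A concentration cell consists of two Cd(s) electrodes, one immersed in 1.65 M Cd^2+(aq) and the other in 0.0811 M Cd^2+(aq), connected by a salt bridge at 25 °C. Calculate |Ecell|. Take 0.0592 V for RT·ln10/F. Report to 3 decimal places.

0.039 V

For a concentration cell E°cell = 0, since both electrodes use the same couple.
The compartment with the higher Cd^2+(aq) concentration (1.65 M) acts as the cathode; ions are reduced there and produced at the dilute (0.0811 M) anode.
With n = 2, Ecell = −(0.0592/2)·log([dilute]/[conc]) = −(0.0592/2)·log(0.0811/1.65) = +0.039 V.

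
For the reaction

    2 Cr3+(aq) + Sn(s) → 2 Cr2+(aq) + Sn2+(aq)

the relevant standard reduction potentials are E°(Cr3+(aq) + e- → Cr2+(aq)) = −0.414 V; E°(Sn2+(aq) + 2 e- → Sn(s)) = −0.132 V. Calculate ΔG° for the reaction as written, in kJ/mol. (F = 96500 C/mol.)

+54.4 kJ/mol

In the reaction as written Cr3+(aq) is reduced, so the Cr³⁺/Cr²⁺ couple is the cathode and Sn²⁺/Sn is the anode.
E°cell = −0.414 − (−0.132) = −0.282 V; balancing electrons gives n = 2.
ΔG° = −nFE°cell = −(2)(96500)(−0.282) J/mol = +54.4 kJ/mol.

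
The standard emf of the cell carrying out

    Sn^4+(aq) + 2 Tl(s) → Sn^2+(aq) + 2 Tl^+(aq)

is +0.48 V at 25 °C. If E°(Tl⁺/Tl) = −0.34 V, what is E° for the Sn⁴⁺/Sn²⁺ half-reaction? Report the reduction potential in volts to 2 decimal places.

In the reaction as written the Sn⁴⁺/Sn²⁺ couple is reduced (cathode) and Tl⁺/Tl is oxidized (anode), so E°cell = E°(Sn⁴⁺/Sn²⁺) − E°(Tl⁺/Tl).
E°(Sn⁴⁺/Sn²⁺) = E°cell + E°(anode) = +0.48 + (−0.34) = +0.14 V.

+0.14 V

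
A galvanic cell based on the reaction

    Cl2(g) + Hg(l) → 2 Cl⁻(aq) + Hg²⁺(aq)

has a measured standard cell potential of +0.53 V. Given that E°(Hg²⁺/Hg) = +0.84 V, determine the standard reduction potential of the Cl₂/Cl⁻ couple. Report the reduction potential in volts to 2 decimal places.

In the reaction as written the Cl₂/Cl⁻ couple is reduced (cathode) and Hg²⁺/Hg is oxidized (anode), so E°cell = E°(Cl₂/Cl⁻) − E°(Hg²⁺/Hg).
E°(Cl₂/Cl⁻) = E°cell + E°(anode) = +0.53 + (+0.84) = +1.37 V.

+1.37 V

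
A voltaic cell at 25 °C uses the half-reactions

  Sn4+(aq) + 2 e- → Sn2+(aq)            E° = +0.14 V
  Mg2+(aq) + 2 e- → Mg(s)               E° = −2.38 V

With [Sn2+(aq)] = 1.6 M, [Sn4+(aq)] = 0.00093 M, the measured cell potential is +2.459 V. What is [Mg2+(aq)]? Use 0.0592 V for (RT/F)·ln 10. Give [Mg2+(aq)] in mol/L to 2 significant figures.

0.067 M

Sn⁴⁺/Sn²⁺ is the cathode (higher E°); E°cell = +0.14 − (−2.38) = +2.52 V with n = 2.
Since E = E° − (0.0592/n)·log Q, log Q = n(E° − E)/0.0592 = 2.061.
Balancing electrons gives Sn4+(aq) + Mg(s) → Sn2+(aq) + Mg2+(aq); thus Q = ([Sn2+(aq)]·[Mg2+(aq)]) / [Sn4+(aq)].
Substituting the known concentrations and solving, log [Mg2+(aq)] = −1.175 and [Mg2+(aq)] = 0.067 M.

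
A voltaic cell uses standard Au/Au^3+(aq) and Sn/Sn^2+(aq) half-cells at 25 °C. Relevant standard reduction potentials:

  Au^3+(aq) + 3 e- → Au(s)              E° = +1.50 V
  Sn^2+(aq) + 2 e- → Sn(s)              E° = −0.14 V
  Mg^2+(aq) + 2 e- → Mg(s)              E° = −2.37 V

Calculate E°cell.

+1.64 V

The Au³⁺/Au couple has the higher E°, so Au ion is reduced (cathode) and Sn is oxidized (anode).
E°cell = E°(cathode) − E°(anode) = +1.50 − (−0.14) = +1.64 V.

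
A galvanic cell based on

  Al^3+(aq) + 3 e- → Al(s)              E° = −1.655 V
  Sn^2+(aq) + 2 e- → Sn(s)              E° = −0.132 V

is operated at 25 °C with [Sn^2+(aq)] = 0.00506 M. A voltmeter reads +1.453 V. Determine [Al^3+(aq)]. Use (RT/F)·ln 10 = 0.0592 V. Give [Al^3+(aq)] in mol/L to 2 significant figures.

With Sn²⁺/Sn at the cathode and Al³⁺/Al at the anode, E°cell = −0.132 − (−1.655) = +1.523 V (n = 6).
Since E = E° − (0.0592/n)·log Q, log Q = n(E° − E)/0.0592 = 7.095.
The balanced reaction is 3 Sn^2+(aq) + 2 Al(s) → 3 Sn(s) + 2 Al^3+(aq), so Q = [Al^3+(aq)]^2 / [Sn^2+(aq)]^3.
Isolating [Al^3+(aq)] in Q = 10^{7.095} yields log [Al^3+(aq)] = 0.104, i.e. 1.3 M.

1.3 M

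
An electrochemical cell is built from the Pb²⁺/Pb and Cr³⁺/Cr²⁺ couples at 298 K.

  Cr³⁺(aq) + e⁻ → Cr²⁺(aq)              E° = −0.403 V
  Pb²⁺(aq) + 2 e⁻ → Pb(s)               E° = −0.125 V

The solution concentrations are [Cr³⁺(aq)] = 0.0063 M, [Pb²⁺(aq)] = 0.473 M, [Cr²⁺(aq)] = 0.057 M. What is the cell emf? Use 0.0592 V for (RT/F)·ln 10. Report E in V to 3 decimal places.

+0.325 V

Since E°(Pb²⁺/Pb) > E°(Cr³⁺/Cr²⁺), Pb²⁺/Pb serves as the cathode.
The standard potential is −0.125 − (−0.403) = +0.278 V and the balanced reaction transfers n = 2 electrons.
The balanced reaction is Pb²⁺(aq) + 2 Cr²⁺(aq) → Pb(s) + 2 Cr³⁺(aq), so Q = [Cr³⁺(aq)]^2 / ([Pb²⁺(aq)]·[Cr²⁺(aq)]^2) = 0.0258 and log Q = −1.588.
By the Nernst equation, E = +0.278 − (0.0592/2)·(−1.588) = +0.325 V.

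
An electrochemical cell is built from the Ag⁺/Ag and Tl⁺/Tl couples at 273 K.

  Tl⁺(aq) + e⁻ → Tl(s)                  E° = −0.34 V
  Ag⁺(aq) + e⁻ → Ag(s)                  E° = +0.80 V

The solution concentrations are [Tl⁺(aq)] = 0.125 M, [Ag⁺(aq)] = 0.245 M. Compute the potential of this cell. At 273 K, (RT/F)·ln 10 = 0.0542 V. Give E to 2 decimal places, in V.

+1.16 V

The Ag⁺/Ag couple has the more positive E°, so it is the cathode; Tl⁺/Tl is the anode.
The standard potential is +0.80 − (−0.34) = +1.14 V and the balanced reaction transfers n = 1 electron.
The balanced reaction is Ag⁺(aq) + Tl(s) → Ag(s) + Tl⁺(aq), so Q = [Tl⁺(aq)] / [Ag⁺(aq)] = 0.51 and log Q = −0.292.
E = E° − (0.0542/n)·log Q = +1.14 − (0.0542/1)(−0.292) = +1.16 V.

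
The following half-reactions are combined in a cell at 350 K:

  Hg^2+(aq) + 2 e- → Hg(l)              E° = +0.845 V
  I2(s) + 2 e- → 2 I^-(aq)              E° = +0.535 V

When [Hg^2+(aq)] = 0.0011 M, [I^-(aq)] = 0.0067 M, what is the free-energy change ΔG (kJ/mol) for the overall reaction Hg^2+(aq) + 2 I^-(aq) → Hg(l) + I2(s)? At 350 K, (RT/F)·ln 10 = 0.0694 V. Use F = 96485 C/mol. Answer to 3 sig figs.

−10.9 kJ/mol

The standard cell potential is +0.845 − (+0.535) = +0.310 V, with n = 2 electrons in the balanced equation.
The reaction quotient is 1 / ([Hg^2+(aq)]·[I^-(aq)]^2) = 2.03×10^7; by Nernst, E = +0.310 − (0.0694/2)(7.306) = +0.0565 V.
Then ΔG = −nFE = −2 × 96485 × +0.0565 J/mol = −10.9 kJ/mol.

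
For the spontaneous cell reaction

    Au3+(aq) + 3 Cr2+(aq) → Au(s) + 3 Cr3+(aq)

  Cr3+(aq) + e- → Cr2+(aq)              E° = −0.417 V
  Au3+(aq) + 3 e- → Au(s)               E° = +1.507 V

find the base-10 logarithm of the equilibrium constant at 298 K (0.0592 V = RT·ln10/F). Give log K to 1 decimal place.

The Au³⁺/Au couple is reduced (cathode); E°cell = +1.507 − (−0.417) = +1.924 V with n = 3.
At equilibrium E = 0, so log K = nE°cell / 0.0592 = (3)(+1.924) / 0.0592 = 97.5.

log K = 97.5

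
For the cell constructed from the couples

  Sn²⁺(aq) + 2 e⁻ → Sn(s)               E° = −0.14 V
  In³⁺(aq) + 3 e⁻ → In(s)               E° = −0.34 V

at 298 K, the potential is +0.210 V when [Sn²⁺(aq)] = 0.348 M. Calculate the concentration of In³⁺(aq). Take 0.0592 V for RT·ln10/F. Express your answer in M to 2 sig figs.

Sn²⁺/Sn is the cathode (higher E°); E°cell = −0.14 − (−0.34) = +0.20 V with n = 6.
From the Nernst equation, log Q = n(E° − E)/0.0592 = 6·(+0.20 − (+0.210))/0.0592 = −1.014.
For 3 Sn²⁺(aq) + 2 In(s) → 3 Sn(s) + 2 In³⁺(aq), the reaction quotient is Q = [In³⁺(aq)]^2 / [Sn²⁺(aq)]^3.
Solving for the unknown gives log [In³⁺(aq)] = −1.195, so [In³⁺(aq)] ≈ 0.064 M.

0.064 M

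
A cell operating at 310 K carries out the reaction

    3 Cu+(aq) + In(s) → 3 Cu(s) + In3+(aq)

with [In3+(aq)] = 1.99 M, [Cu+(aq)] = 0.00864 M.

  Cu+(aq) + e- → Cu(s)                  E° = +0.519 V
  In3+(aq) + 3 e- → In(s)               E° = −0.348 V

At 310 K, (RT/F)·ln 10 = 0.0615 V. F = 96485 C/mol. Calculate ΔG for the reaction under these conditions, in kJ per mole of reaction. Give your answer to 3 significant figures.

The standard cell potential is +0.519 − (−0.348) = +0.867 V, with n = 3 electrons in the balanced equation.
Q = [In3+(aq)] / [Cu+(aq)]^3 = 3.09×10^6, so log Q = 6.489 and E = +0.867 − (0.0615/3)(6.489) = +0.7340 V.
Then ΔG = −nFE = −3 × 96485 × +0.7340 J/mol = −212 kJ/mol.

−212 kJ/mol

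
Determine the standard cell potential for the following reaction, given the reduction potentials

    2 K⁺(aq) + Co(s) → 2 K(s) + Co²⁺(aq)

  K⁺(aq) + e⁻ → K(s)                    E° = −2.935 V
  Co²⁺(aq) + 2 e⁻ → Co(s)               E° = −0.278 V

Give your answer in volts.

In the reaction as written, K⁺(aq) is reduced (cathode) and Co²⁺(aq) is produced by oxidation at the anode.
E°cell = E°(cathode) − E°(anode) = −2.935 − (−0.278) = −2.657 V.

−2.657 V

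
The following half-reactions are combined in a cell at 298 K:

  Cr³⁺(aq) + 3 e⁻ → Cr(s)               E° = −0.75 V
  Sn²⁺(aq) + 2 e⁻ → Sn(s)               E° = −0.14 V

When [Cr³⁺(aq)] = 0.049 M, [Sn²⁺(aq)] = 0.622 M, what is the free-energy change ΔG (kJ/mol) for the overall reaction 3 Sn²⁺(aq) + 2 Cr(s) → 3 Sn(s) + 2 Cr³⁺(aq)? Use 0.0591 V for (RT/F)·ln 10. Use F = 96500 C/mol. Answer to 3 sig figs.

−365 kJ/mol

E°cell = −0.14 − (−0.75) = +0.61 V; the balanced reaction transfers n = 6 electrons.
Q = [Cr³⁺(aq)]^2 / [Sn²⁺(aq)]^3 = 0.00998, so log Q = −2.001 and E = +0.61 − (0.0591/6)(−2.001) = +0.6297 V.
Then ΔG = −nFE = −6 × 96500 × +0.6297 J/mol = −365 kJ/mol.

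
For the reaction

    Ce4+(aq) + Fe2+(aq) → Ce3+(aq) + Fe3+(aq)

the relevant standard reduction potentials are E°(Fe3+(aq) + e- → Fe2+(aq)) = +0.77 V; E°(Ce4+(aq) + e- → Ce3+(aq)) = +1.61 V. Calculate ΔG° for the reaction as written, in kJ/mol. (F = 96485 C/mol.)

−81.0 kJ/mol

In the reaction as written Ce4+(aq) is reduced, so the Ce⁴⁺/Ce³⁺ couple is the cathode and Fe³⁺/Fe²⁺ is the anode.
E°cell = +1.61 − (+0.77) = +0.84 V; balancing electrons gives n = 1.
ΔG° = −nFE°cell = −(1)(96485)(+0.84) J/mol = −81.0 kJ/mol.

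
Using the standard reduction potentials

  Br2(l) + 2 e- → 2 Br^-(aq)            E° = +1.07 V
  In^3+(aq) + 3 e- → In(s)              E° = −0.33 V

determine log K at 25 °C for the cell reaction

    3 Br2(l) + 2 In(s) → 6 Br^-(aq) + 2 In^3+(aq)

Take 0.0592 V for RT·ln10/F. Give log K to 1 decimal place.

The Br₂/Br⁻ couple is reduced (cathode); E°cell = +1.07 − (−0.33) = +1.40 V with n = 6.
At equilibrium E = 0, so log K = nE°cell / 0.0592 = (6)(+1.40) / 0.0592 = 141.9.

log K = 141.9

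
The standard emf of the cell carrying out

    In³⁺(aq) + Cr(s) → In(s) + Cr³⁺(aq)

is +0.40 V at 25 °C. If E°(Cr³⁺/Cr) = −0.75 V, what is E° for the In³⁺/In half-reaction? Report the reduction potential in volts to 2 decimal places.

−0.35 V

In the reaction as written the In³⁺/In couple is reduced (cathode) and Cr³⁺/Cr is oxidized (anode), so E°cell = E°(In³⁺/In) − E°(Cr³⁺/Cr).
E°(In³⁺/In) = E°cell + E°(anode) = +0.40 + (−0.75) = −0.35 V.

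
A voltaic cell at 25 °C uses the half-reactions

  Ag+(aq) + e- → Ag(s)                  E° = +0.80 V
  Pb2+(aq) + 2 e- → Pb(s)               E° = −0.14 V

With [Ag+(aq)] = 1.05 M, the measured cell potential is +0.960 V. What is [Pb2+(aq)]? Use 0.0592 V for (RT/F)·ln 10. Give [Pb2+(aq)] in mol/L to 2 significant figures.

With Ag⁺/Ag at the cathode and Pb²⁺/Pb at the anode, E°cell = +0.80 − (−0.14) = +0.94 V (n = 2).
Rearranging E = E° − (0.0592/n)·log Q gives log Q = 2(+0.94 − (+0.960))/0.0592 = −0.676.
For 2 Ag+(aq) + Pb(s) → 2 Ag(s) + Pb2+(aq), the reaction quotient is Q = [Pb2+(aq)] / [Ag+(aq)]^2.
Substituting the known concentrations and solving, log [Pb2+(aq)] = −0.634 and [Pb2+(aq)] = 0.23 M.

0.23 M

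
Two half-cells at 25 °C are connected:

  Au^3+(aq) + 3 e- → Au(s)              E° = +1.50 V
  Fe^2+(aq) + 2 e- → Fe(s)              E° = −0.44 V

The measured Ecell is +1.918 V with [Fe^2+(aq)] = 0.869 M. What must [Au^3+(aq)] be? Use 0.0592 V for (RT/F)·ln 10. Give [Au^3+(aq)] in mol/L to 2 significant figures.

0.062 M

With Au³⁺/Au at the cathode and Fe²⁺/Fe at the anode, E°cell = +1.50 − (−0.44) = +1.94 V (n = 6).
Since E = E° − (0.0592/n)·log Q, log Q = n(E° − E)/0.0592 = 2.230.
The balanced reaction is 2 Au^3+(aq) + 3 Fe(s) → 2 Au(s) + 3 Fe^2+(aq), so Q = [Fe^2+(aq)]^3 / [Au^3+(aq)]^2.
Substituting the known concentrations and solving, log [Au^3+(aq)] = −1.206 and [Au^3+(aq)] = 0.062 M.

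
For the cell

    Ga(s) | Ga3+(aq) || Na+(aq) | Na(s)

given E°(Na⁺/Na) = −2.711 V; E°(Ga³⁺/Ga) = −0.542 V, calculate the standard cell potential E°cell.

−2.169 V

By convention the left-hand electrode in cell notation is the anode (oxidation) and the right-hand electrode is the cathode (reduction).
E°cell = E°(right) − E°(left) = −2.711 − (−0.542) = −2.169 V.
The negative sign shows that, as written, the cell would require an external voltage to drive the reaction.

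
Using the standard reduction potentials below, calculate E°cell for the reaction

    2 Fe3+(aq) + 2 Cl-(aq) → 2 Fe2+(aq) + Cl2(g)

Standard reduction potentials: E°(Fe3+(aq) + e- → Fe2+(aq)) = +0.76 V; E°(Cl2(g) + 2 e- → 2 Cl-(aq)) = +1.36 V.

Fe3+(aq) gains electrons, so the Fe³⁺/Fe²⁺ couple is the cathode; the Cl₂/Cl⁻ couple is the anode.
E°cell = E°(cathode) − E°(anode) = +0.76 − (+1.36) = −0.60 V.
The negative E°cell means the reaction is non-spontaneous in the direction written.

−0.60 V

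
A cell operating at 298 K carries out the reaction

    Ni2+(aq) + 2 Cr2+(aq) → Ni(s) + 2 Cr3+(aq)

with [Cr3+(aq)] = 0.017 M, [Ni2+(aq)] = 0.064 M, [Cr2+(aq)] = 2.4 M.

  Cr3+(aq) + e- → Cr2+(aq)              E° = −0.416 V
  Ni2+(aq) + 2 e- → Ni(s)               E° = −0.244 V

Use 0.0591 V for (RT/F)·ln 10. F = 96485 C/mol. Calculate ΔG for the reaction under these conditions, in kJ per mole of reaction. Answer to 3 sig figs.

−50.9 kJ/mol

E°cell = −0.244 − (−0.416) = +0.172 V; the balanced reaction transfers n = 2 electrons.
The reaction quotient is [Cr3+(aq)]^2 / ([Ni2+(aq)]·[Cr2+(aq)]^2) = 0.000784; by Nernst, E = +0.172 − (0.0591/2)(−3.106) = +0.2638 V.
ΔG = −nFE = −(2)(96485)(+0.2638) J/mol = −50.9 kJ/mol.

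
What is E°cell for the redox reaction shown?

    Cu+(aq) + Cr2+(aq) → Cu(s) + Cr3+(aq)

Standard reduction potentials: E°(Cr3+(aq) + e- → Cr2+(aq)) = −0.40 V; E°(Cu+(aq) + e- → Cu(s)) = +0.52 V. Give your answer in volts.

Cu+(aq) gains electrons, so the Cu⁺/Cu couple is the cathode; the Cr³⁺/Cr²⁺ couple is the anode.
E°cell = E°(cathode) − E°(anode) = +0.52 − (−0.40) = +0.92 V.
The positive value indicates the reaction is spontaneous as written.

+0.92 V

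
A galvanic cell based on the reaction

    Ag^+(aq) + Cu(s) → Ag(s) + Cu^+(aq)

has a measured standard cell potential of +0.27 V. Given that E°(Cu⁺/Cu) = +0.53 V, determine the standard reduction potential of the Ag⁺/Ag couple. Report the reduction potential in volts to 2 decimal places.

In the reaction as written the Ag⁺/Ag couple is reduced (cathode) and Cu⁺/Cu is oxidized (anode), so E°cell = E°(Ag⁺/Ag) − E°(Cu⁺/Cu).
E°(Ag⁺/Ag) = E°cell + E°(anode) = +0.27 + (+0.53) = +0.80 V.

+0.80 V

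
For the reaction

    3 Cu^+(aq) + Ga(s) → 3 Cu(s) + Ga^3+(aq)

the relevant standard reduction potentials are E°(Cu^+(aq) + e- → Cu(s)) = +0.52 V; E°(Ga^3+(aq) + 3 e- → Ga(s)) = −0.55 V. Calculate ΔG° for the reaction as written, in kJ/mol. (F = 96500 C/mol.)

−310 kJ/mol

In the reaction as written Cu^+(aq) is reduced, so the Cu⁺/Cu couple is the cathode and Ga³⁺/Ga is the anode.
E°cell = +0.52 − (−0.55) = +1.07 V; balancing electrons gives n = 3.
ΔG° = −nFE°cell = −(3)(96500)(+1.07) J/mol = −310 kJ/mol.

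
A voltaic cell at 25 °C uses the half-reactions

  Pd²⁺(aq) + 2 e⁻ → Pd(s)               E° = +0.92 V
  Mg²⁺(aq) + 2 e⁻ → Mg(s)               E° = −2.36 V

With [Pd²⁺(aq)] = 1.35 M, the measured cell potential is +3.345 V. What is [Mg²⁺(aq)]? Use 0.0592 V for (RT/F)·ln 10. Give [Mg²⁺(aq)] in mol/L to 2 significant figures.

0.0086 M

The Pd²⁺/Pd couple has the larger reduction potential, so it is the cathode: E°cell = +0.92 − (−2.36) = +3.28 V and n = 2.
Since E = E° − (0.0592/n)·log Q, log Q = n(E° − E)/0.0592 = −2.196.
The balanced reaction is Pd²⁺(aq) + Mg(s) → Pd(s) + Mg²⁺(aq), so Q = [Mg²⁺(aq)] / [Pd²⁺(aq)].
Isolating [Mg²⁺(aq)] in Q = 10^{−2.196} yields log [Mg²⁺(aq)] = −2.066, i.e. 0.0086 M.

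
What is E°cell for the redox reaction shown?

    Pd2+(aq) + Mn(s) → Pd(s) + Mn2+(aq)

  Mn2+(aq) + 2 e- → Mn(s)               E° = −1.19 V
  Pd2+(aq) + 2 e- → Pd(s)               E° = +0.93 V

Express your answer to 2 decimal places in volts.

Pd2+(aq) gains electrons, so the Pd²⁺/Pd couple is the cathode; the Mn²⁺/Mn couple is the anode.
E°cell = E°(cathode) − E°(anode) = +0.93 − (−1.19) = +2.12 V.

+2.12 V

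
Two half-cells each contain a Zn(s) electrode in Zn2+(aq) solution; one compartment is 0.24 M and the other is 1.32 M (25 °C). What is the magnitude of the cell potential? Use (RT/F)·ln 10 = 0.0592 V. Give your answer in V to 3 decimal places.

0.022 V

For a concentration cell E°cell = 0, since both electrodes use the same couple.
The compartment with the higher Zn2+(aq) concentration (1.32 M) acts as the cathode; ions are reduced there and produced at the dilute (0.24 M) anode.
With n = 2, Ecell = −(0.0592/2)·log([dilute]/[conc]) = −(0.0592/2)·log(0.24/1.32) = +0.022 V.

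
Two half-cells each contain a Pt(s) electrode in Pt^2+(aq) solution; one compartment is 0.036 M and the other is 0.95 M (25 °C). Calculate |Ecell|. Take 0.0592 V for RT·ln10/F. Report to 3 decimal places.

For a concentration cell E°cell = 0, since both electrodes use the same couple.
The compartment with the higher Pt^2+(aq) concentration (0.95 M) acts as the cathode; ions are reduced there and produced at the dilute (0.036 M) anode.
With n = 2, Ecell = −(0.0592/2)·log([dilute]/[conc]) = −(0.0592/2)·log(0.036/0.95) = +0.042 V.

0.042 V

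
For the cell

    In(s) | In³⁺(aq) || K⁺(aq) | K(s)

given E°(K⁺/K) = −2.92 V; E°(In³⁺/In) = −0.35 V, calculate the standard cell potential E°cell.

−2.57 V

By convention the left-hand electrode in cell notation is the anode (oxidation) and the right-hand electrode is the cathode (reduction).
E°cell = E°(right) − E°(left) = −2.92 − (−0.35) = −2.57 V.
The negative sign shows that, as written, the cell would require an external voltage to drive the reaction.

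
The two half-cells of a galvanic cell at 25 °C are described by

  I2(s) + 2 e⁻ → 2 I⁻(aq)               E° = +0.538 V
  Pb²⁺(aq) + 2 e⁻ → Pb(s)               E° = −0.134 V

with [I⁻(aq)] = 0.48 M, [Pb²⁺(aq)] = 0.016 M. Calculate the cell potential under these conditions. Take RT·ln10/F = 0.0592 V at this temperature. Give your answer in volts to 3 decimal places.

I₂/I⁻ is reduced (cathode, E° = +0.538 V) and Pb²⁺/Pb is oxidized (anode).
E°cell = +0.538 − (−0.134) = +0.672 V, with n = 2 electrons transferred.
The balanced reaction is I2(s) + Pb(s) → 2 I⁻(aq) + Pb²⁺(aq), so Q = [I⁻(aq)]^2·[Pb²⁺(aq)] = 0.00369 and log Q = −2.433.
E = E° − (0.0592/n)·log Q = +0.672 − (0.0592/2)(−2.433) = +0.744 V.

+0.744 V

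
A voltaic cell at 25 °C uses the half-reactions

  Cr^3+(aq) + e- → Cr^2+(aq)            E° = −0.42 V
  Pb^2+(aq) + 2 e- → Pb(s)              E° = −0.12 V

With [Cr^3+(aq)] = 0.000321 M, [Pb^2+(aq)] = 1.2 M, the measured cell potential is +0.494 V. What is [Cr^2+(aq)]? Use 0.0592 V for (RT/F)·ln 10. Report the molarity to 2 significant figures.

0.55 M

With Pb²⁺/Pb at the cathode and Cr³⁺/Cr²⁺ at the anode, E°cell = −0.12 − (−0.42) = +0.30 V (n = 2).
Since E = E° − (0.0592/n)·log Q, log Q = n(E° − E)/0.0592 = −6.554.
The balanced reaction is Pb^2+(aq) + 2 Cr^2+(aq) → Pb(s) + 2 Cr^3+(aq), so Q = [Cr^3+(aq)]^2 / ([Pb^2+(aq)]·[Cr^2+(aq)]^2).
Substituting the known concentrations and solving, log [Cr^2+(aq)] = −0.256 and [Cr^2+(aq)] = 0.55 M.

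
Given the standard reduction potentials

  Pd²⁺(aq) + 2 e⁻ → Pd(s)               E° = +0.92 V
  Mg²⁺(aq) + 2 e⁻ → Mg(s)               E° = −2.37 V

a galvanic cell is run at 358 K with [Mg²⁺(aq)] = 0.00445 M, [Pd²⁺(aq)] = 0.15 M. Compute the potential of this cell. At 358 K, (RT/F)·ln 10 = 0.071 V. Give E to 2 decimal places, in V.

Pd²⁺/Pd is reduced (cathode, E° = +0.92 V) and Mg²⁺/Mg is oxidized (anode).
E°cell = +0.92 − (−2.37) = +3.29 V, with n = 2 electrons transferred.
For the overall reaction Pd²⁺(aq) + Mg(s) → Pd(s) + Mg²⁺(aq), Q = [Mg²⁺(aq)] / [Pd²⁺(aq)] = 0.0297, giving log Q = −1.528.
By the Nernst equation, E = +3.29 − (0.071/2)·(−1.528) = +3.34 V.

+3.34 V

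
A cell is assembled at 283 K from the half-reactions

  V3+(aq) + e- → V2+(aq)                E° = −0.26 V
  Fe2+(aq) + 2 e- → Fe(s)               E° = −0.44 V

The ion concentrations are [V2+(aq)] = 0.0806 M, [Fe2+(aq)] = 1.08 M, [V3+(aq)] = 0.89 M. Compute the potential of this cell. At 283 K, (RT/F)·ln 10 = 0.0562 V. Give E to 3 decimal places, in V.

+0.238 V

The V³⁺/V²⁺ couple has the more positive E°, so it is the cathode; Fe²⁺/Fe is the anode.
The standard potential is −0.26 − (−0.44) = +0.18 V and the balanced reaction transfers n = 2 electrons.
For the overall reaction 2 V3+(aq) + Fe(s) → 2 V2+(aq) + Fe2+(aq), Q = ([V2+(aq)]^2·[Fe2+(aq)]) / [V3+(aq)]^2 = 0.00886, giving log Q = −2.053.
By the Nernst equation, E = +0.18 − (0.0562/2)·(−2.053) = +0.238 V.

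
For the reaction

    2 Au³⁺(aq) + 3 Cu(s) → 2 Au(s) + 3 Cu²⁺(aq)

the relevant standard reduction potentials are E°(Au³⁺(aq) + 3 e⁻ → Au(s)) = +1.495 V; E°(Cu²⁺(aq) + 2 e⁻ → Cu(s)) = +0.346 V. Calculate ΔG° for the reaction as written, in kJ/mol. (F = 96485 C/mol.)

−665 kJ/mol

In the reaction as written Au³⁺(aq) is reduced, so the Au³⁺/Au couple is the cathode and Cu²⁺/Cu is the anode.
E°cell = +1.495 − (+0.346) = +1.149 V; balancing electrons gives n = 6.
ΔG° = −nFE°cell = −(6)(96485)(+1.149) J/mol = −665 kJ/mol.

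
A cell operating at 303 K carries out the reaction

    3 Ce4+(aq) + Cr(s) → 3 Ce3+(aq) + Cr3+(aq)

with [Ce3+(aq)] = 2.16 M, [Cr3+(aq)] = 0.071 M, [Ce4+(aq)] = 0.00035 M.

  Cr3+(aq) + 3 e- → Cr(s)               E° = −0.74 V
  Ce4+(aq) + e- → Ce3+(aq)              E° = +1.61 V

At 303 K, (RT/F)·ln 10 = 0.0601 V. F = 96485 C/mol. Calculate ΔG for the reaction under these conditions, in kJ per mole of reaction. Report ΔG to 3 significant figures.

With Ce⁴⁺/Ce³⁺ reduced at the cathode, E°cell = +1.61 − (−0.74) = +2.35 V and n = 3.
Here Q = ([Ce3+(aq)]^3·[Cr3+(aq)]) / [Ce4+(aq)]^3 = 1.67×10^10 (log Q = 10.222), giving E = +2.35 − (0.0601/3)·(10.222) = +2.1452 V.
Then ΔG = −nFE = −3 × 96485 × +2.1452 J/mol = −621 kJ/mol.

−621 kJ/mol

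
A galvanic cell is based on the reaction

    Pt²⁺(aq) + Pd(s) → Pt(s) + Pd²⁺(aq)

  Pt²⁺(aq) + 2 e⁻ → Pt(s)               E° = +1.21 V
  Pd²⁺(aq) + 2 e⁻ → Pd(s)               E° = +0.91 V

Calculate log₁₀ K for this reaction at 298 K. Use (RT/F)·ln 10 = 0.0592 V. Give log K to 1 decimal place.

log K = 10.1

The Pt²⁺/Pt couple is reduced (cathode); E°cell = +1.21 − (+0.91) = +0.30 V with n = 2.
At equilibrium E = 0, so log K = nE°cell / 0.0592 = (2)(+0.30) / 0.0592 = 10.1.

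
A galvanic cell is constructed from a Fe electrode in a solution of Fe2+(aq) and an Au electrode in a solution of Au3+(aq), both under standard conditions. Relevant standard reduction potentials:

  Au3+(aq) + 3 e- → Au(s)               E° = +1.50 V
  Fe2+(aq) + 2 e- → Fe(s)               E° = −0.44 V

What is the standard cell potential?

Of the two couples in this cell, the one with the more positive reduction potential is reduced at the cathode: here that is Au³⁺/Au (+1.50 V); Fe²⁺/Fe (−0.44 V) is the anode.
E°cell = E°(cathode) − E°(anode) = +1.50 − (−0.44) = +1.94 V.

+1.94 V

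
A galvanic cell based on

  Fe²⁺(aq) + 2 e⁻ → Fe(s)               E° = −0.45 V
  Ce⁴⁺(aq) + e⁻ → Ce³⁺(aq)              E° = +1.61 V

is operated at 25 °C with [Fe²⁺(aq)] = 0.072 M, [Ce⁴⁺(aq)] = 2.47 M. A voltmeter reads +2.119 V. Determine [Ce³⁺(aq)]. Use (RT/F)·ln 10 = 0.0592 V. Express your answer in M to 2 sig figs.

With Ce⁴⁺/Ce³⁺ at the cathode and Fe²⁺/Fe at the anode, E°cell = +1.61 − (−0.45) = +2.06 V (n = 2).
Since E = E° − (0.0592/n)·log Q, log Q = n(E° − E)/0.0592 = −1.993.
For 2 Ce⁴⁺(aq) + Fe(s) → 2 Ce³⁺(aq) + Fe²⁺(aq), the reaction quotient is Q = ([Ce³⁺(aq)]^2·[Fe²⁺(aq)]) / [Ce⁴⁺(aq)]^2.
Isolating [Ce³⁺(aq)] in Q = 10^{−1.993} yields log [Ce³⁺(aq)] = −0.032, i.e. 0.93 M.

0.93 M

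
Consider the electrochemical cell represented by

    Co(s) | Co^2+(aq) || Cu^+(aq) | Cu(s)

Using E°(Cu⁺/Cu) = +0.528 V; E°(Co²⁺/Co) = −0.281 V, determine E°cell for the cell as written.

+0.809 V

By convention the left-hand electrode in cell notation is the anode (oxidation) and the right-hand electrode is the cathode (reduction).
E°cell = E°(right) − E°(left) = +0.528 − (−0.281) = +0.809 V.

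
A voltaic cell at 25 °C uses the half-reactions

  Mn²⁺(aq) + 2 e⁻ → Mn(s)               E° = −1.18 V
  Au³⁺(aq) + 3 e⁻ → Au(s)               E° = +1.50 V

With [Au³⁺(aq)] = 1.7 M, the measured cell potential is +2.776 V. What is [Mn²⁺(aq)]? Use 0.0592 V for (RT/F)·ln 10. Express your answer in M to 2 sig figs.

Au³⁺/Au is the cathode (higher E°); E°cell = +1.50 − (−1.18) = +2.68 V with n = 6.
Since E = E° − (0.0592/n)·log Q, log Q = n(E° − E)/0.0592 = −9.730.
The balanced reaction is 2 Au³⁺(aq) + 3 Mn(s) → 2 Au(s) + 3 Mn²⁺(aq), so Q = [Mn²⁺(aq)]^3 / [Au³⁺(aq)]^2.
Isolating [Mn²⁺(aq)] in Q = 10^{−9.730} yields log [Mn²⁺(aq)] = −3.090, i.e. 0.00081 M.

0.00081 M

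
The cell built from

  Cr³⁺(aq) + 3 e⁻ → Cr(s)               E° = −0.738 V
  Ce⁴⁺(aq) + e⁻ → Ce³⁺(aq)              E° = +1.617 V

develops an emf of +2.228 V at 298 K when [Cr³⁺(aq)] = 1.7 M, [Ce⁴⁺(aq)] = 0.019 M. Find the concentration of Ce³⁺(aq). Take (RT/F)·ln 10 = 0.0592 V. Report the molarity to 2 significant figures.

Ce⁴⁺/Ce³⁺ is the cathode (higher E°); E°cell = +1.617 − (−0.738) = +2.355 V with n = 3.
From the Nernst equation, log Q = n(E° − E)/0.0592 = 3·(+2.355 − (+2.228))/0.0592 = 6.436.
For 3 Ce⁴⁺(aq) + Cr(s) → 3 Ce³⁺(aq) + Cr³⁺(aq), the reaction quotient is Q = ([Ce³⁺(aq)]^3·[Cr³⁺(aq)]) / [Ce⁴⁺(aq)]^3.
Solving for the unknown gives log [Ce³⁺(aq)] = 0.347, so [Ce³⁺(aq)] ≈ 2.2 M.

2.2 M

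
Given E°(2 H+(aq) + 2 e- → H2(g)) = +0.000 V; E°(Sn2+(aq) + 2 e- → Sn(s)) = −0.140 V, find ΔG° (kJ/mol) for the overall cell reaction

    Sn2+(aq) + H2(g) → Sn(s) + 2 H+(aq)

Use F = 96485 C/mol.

+27.0 kJ/mol

In the reaction as written Sn2+(aq) is reduced, so the Sn²⁺/Sn couple is the cathode and 2H⁺/H₂ is the anode.
E°cell = −0.140 − (+0.000) = −0.140 V; balancing electrons gives n = 2.
ΔG° = −nFE°cell = −(2)(96485)(−0.140) J/mol = +27.0 kJ/mol.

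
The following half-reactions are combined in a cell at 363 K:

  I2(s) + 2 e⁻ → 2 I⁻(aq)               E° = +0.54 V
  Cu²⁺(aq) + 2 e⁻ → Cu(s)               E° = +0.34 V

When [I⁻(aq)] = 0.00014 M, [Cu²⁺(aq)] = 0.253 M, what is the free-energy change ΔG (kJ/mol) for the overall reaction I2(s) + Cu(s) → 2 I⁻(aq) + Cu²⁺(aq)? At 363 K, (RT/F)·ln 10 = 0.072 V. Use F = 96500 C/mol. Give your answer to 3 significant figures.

The standard cell potential is +0.54 − (+0.34) = +0.20 V, with n = 2 electrons in the balanced equation.
Here Q = [I⁻(aq)]^2·[Cu²⁺(aq)] = 4.96×10^−9 (log Q = −8.305), giving E = +0.20 − (0.072/2)·(−8.305) = +0.4990 V.
ΔG = −nFE = −(2)(96500)(+0.4990) J/mol = −96.3 kJ/mol.

−96.3 kJ/mol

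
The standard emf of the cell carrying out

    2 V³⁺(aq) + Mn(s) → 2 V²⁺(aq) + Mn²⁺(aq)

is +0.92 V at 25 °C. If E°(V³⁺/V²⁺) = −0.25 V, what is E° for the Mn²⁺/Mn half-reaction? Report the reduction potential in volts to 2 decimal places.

−1.17 V

In the reaction as written the V³⁺/V²⁺ couple is reduced (cathode) and Mn²⁺/Mn is oxidized (anode), so E°cell = E°(V³⁺/V²⁺) − E°(Mn²⁺/Mn).
E°(Mn²⁺/Mn) = E°(cathode) − E°cell = −0.25 − (+0.92) = −1.17 V.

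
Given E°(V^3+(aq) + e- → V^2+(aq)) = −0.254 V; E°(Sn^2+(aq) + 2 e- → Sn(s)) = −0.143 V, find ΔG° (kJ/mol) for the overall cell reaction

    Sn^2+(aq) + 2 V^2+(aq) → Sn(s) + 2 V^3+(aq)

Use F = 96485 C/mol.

In the reaction as written Sn^2+(aq) is reduced, so the Sn²⁺/Sn couple is the cathode and V³⁺/V²⁺ is the anode.
E°cell = −0.143 − (−0.254) = +0.111 V; balancing electrons gives n = 2.
ΔG° = −nFE°cell = −(2)(96485)(+0.111) J/mol = −21.4 kJ/mol.

−21.4 kJ/mol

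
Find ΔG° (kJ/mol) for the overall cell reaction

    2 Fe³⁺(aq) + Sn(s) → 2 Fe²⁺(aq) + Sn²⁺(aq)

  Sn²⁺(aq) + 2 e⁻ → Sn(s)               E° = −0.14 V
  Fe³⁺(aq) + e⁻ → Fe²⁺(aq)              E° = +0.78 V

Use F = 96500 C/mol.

−178 kJ/mol

In the reaction as written Fe³⁺(aq) is reduced, so the Fe³⁺/Fe²⁺ couple is the cathode and Sn²⁺/Sn is the anode.
E°cell = +0.78 − (−0.14) = +0.92 V; balancing electrons gives n = 2.
ΔG° = −nFE°cell = −(2)(96500)(+0.92) J/mol = −178 kJ/mol.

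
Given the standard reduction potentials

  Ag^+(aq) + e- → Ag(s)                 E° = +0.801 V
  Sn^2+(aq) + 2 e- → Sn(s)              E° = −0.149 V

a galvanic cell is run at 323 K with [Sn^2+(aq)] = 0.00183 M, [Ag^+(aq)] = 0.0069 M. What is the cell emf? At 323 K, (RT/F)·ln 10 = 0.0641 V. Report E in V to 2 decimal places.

+0.90 V

The Ag⁺/Ag couple has the more positive E°, so it is the cathode; Sn²⁺/Sn is the anode.
E°cell = E°cat − E°an = +0.801 − (−0.149) = +0.950 V; n = 2.
Balancing gives 2 Ag^+(aq) + Sn(s) → 2 Ag(s) + Sn^2+(aq); hence Q = [Sn^2+(aq)] / [Ag^+(aq)]^2 = 38.4 (log Q = 1.585).
Applying E = E° − (RT ln10/nF)·log Q gives +0.950 − (0.0641/2)(1.585) = +0.90 V.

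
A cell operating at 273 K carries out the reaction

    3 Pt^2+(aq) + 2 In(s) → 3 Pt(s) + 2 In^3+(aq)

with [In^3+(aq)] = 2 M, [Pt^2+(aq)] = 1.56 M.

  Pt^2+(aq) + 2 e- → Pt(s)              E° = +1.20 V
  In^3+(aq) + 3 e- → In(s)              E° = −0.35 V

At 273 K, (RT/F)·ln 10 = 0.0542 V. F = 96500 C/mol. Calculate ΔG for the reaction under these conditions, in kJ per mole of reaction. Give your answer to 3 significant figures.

−897 kJ/mol

The standard cell potential is +1.20 − (−0.35) = +1.55 V, with n = 6 electrons in the balanced equation.
Here Q = [In^3+(aq)]^2 / [Pt^2+(aq)]^3 = 1.05 (log Q = 0.023), giving E = +1.55 − (0.0542/6)·(0.023) = +1.5498 V.
ΔG = −nFE = −(6)(96500)(+1.5498) J/mol = −897 kJ/mol.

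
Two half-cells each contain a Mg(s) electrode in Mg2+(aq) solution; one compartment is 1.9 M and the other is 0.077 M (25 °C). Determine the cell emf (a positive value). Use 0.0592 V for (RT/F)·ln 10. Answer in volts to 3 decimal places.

For a concentration cell E°cell = 0, since both electrodes use the same couple.
The compartment with the higher Mg2+(aq) concentration (1.9 M) acts as the cathode; ions are reduced there and produced at the dilute (0.077 M) anode.
With n = 2, Ecell = −(0.0592/2)·log([dilute]/[conc]) = −(0.0592/2)·log(0.077/1.9) = +0.041 V.

0.041 V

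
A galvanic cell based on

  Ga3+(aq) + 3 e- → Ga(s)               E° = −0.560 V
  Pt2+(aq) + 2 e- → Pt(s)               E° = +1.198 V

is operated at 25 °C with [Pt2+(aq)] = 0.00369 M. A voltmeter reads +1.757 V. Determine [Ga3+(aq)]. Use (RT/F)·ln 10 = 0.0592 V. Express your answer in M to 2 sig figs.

0.00025 M

Pt²⁺/Pt is the cathode (higher E°); E°cell = +1.198 − (−0.560) = +1.758 V with n = 6.
From the Nernst equation, log Q = n(E° − E)/0.0592 = 6·(+1.758 − (+1.757))/0.0592 = 0.101.
For 3 Pt2+(aq) + 2 Ga(s) → 3 Pt(s) + 2 Ga3+(aq), the reaction quotient is Q = [Ga3+(aq)]^2 / [Pt2+(aq)]^3.
Substituting the known concentrations and solving, log [Ga3+(aq)] = −3.599 and [Ga3+(aq)] = 0.00025 M.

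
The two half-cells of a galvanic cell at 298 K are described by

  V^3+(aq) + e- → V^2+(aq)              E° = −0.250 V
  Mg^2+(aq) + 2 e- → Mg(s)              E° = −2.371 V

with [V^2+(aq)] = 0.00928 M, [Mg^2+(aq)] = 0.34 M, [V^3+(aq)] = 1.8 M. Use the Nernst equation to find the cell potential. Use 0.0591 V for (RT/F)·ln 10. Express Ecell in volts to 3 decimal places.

+2.270 V

V³⁺/V²⁺ is reduced (cathode, E° = −0.250 V) and Mg²⁺/Mg is oxidized (anode).
The standard potential is −0.250 − (−2.371) = +2.121 V and the balanced reaction transfers n = 2 electrons.
The balanced reaction is 2 V^3+(aq) + Mg(s) → 2 V^2+(aq) + Mg^2+(aq), so Q = ([V^2+(aq)]^2·[Mg^2+(aq)]) / [V^3+(aq)]^2 = 9.04×10^−6 and log Q = −5.044.
By the Nernst equation, E = +2.121 − (0.0591/2)·(−5.044) = +2.270 V.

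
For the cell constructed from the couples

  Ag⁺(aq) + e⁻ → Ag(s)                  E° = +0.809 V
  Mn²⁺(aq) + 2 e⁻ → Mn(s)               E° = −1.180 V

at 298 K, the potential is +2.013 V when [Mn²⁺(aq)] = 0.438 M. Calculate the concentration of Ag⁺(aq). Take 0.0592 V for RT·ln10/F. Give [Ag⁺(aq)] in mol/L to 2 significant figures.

1.7 M

The Ag⁺/Ag couple has the larger reduction potential, so it is the cathode: E°cell = +0.809 − (−1.180) = +1.989 V and n = 2.
From the Nernst equation, log Q = n(E° − E)/0.0592 = 2·(+1.989 − (+2.013))/0.0592 = −0.811.
Balancing electrons gives 2 Ag⁺(aq) + Mn(s) → 2 Ag(s) + Mn²⁺(aq); thus Q = [Mn²⁺(aq)] / [Ag⁺(aq)]^2.
Isolating [Ag⁺(aq)] in Q = 10^{−0.811} yields log [Ag⁺(aq)] = 0.226, i.e. 1.7 M.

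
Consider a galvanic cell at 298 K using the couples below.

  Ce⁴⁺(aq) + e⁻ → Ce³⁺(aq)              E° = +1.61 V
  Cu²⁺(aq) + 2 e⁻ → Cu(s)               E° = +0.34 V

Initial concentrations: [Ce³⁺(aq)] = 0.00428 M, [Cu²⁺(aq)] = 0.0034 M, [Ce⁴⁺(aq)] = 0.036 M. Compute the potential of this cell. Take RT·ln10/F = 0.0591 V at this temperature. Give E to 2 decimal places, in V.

+1.40 V

Ce⁴⁺/Ce³⁺ is reduced (cathode, E° = +1.61 V) and Cu²⁺/Cu is oxidized (anode).
E°cell = E°cat − E°an = +1.61 − (+0.34) = +1.27 V; n = 2.
Balancing gives 2 Ce⁴⁺(aq) + Cu(s) → 2 Ce³⁺(aq) + Cu²⁺(aq); hence Q = ([Ce³⁺(aq)]^2·[Cu²⁺(aq)]) / [Ce⁴⁺(aq)]^2 = 4.81×10^−5 (log Q = −4.318).
By the Nernst equation, E = +1.27 − (0.0591/2)·(−4.318) = +1.40 V.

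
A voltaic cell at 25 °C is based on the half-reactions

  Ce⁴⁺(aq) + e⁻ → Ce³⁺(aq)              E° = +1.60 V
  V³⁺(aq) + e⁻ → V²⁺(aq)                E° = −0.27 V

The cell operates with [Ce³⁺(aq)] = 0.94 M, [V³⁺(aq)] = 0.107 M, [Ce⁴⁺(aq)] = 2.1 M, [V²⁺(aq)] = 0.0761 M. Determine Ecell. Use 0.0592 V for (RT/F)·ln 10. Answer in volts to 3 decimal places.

+1.882 V

Ce⁴⁺/Ce³⁺ is reduced (cathode, E° = +1.60 V) and V³⁺/V²⁺ is oxidized (anode).
The standard potential is +1.60 − (−0.27) = +1.87 V and the balanced reaction transfers n = 1 electron.
The balanced reaction is Ce⁴⁺(aq) + V²⁺(aq) → Ce³⁺(aq) + V³⁺(aq), so Q = ([Ce³⁺(aq)]·[V³⁺(aq)]) / ([Ce⁴⁺(aq)]·[V²⁺(aq)]) = 0.629 and log Q = −0.201.
Applying E = E° − (RT ln10/nF)·log Q gives +1.87 − (0.0592/1)(−0.201) = +1.882 V.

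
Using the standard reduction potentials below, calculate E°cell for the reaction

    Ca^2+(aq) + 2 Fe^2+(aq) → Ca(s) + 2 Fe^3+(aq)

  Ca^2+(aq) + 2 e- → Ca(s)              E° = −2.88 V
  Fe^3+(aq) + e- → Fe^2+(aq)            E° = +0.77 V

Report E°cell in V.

In the reaction as written, Ca^2+(aq) is reduced (cathode) and Fe^3+(aq) is produced by oxidation at the anode.
E°cell = E°(cathode) − E°(anode) = −2.88 − (+0.77) = −3.65 V.
The negative E°cell means the reaction is non-spontaneous in the direction written.

−3.65 V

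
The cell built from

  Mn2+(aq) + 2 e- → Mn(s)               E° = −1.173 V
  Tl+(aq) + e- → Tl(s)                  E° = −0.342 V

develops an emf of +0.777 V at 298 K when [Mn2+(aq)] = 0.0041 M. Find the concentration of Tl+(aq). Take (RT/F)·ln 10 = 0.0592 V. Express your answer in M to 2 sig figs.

The Tl⁺/Tl couple has the larger reduction potential, so it is the cathode: E°cell = −0.342 − (−1.173) = +0.831 V and n = 2.
From the Nernst equation, log Q = n(E° − E)/0.0592 = 2·(+0.831 − (+0.777))/0.0592 = 1.824.
The balanced reaction is 2 Tl+(aq) + Mn(s) → 2 Tl(s) + Mn2+(aq), so Q = [Mn2+(aq)] / [Tl+(aq)]^2.
Isolating [Tl+(aq)] in Q = 10^{1.824} yields log [Tl+(aq)] = −2.106, i.e. 0.0078 M.

0.0078 M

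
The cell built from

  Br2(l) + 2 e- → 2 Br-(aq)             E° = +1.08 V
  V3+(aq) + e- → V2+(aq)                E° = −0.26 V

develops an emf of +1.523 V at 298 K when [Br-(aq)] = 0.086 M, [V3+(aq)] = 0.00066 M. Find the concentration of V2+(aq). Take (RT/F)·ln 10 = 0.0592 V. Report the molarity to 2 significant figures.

The Br₂/Br⁻ couple has the larger reduction potential, so it is the cathode: E°cell = +1.08 − (−0.26) = +1.34 V and n = 2.
Rearranging E = E° − (0.0592/n)·log Q gives log Q = 2(+1.34 − (+1.523))/0.0592 = −6.182.
For Br2(l) + 2 V2+(aq) → 2 Br-(aq) + 2 V3+(aq), the reaction quotient is Q = ([Br-(aq)]^2·[V3+(aq)]^2) / [V2+(aq)]^2.
Isolating [V2+(aq)] in Q = 10^{−6.182} yields log [V2+(aq)] = −1.155, i.e. 0.070 M.

0.070 M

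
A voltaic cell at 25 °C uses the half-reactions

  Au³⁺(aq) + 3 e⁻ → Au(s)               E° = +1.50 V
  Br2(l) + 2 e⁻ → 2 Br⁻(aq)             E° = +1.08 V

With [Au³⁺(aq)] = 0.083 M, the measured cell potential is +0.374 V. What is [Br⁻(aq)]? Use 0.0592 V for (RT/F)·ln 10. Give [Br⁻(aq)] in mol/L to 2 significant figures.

Au³⁺/Au is the cathode (higher E°); E°cell = +1.50 − (+1.08) = +0.42 V with n = 6.
Since E = E° − (0.0592/n)·log Q, log Q = n(E° − E)/0.0592 = 4.662.
Balancing electrons gives 2 Au³⁺(aq) + 6 Br⁻(aq) → 2 Au(s) + 3 Br2(l); thus Q = 1 / ([Au³⁺(aq)]^2·[Br⁻(aq)]^6).
Solving for the unknown gives log [Br⁻(aq)] = −0.417, so [Br⁻(aq)] ≈ 0.38 M.

0.38 M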